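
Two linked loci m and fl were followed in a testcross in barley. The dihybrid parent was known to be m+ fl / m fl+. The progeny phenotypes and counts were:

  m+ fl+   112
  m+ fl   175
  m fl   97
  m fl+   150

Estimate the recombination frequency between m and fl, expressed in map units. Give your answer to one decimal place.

The recombinant classes are m+ fl+ and m fl: 112 + 97 = 209.
Recombination frequency = 209/534 = 0.3914 ≈ 39.1%, i.e. 39.1 map units.

39.1 map units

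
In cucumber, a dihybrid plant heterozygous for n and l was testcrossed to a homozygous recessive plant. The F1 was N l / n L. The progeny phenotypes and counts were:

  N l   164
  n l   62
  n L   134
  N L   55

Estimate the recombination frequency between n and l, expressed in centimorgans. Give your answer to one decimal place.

The recombinant classes are N L and n l: 55 + 62 = 117.
Recombination frequency = 117/415 = 0.2819 ≈ 28.2%, i.e. 28.2 centimorgans.

28.2 centimorgans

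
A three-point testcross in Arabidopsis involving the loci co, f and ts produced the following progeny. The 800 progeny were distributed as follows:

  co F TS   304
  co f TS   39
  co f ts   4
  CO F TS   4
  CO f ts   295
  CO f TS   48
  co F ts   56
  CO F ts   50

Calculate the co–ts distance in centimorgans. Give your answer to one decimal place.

The two most frequent reciprocal classes, CO f ts and co F TS, are the parental types, so the F1 was CO f ts / co F TS.
The two rarest classes, co f ts and CO F TS, are the double crossovers. Comparing them with the parentals, only the co allele has switched, so co is the middle locus and the order is f – co – ts.
Crossovers in the co–ts interval produce the single-crossover classes CO f TS and co F ts (48 + 56 = 104) plus the double crossovers (8).
RF(co–ts) = (104 + 8) / 800 = 112/800 = 0.1400 → 14.0 centimorgans.

14.0 centimorgans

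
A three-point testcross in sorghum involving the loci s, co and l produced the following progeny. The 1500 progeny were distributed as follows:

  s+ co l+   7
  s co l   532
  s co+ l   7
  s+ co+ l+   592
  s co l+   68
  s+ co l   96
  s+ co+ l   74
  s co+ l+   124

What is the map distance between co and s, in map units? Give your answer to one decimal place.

15.6 map units

The two most frequent reciprocal classes, s+ co+ l+ and s co l, are the parental types, so the F1 was s+ co+ l+ / s co l.
The two rarest classes, s+ co l+ and s co+ l, are the double crossovers. Comparing them with the parentals, only the co allele has switched, so co is the middle locus and the order is s – co – l.
Crossovers in the s–co interval produce the single-crossover classes s co+ l+ and s+ co l (124 + 96 = 220) plus the double crossovers (14).
RF(s–co) = (220 + 14) / 1500 = 234/1500 = 0.1560 → 15.6 map units.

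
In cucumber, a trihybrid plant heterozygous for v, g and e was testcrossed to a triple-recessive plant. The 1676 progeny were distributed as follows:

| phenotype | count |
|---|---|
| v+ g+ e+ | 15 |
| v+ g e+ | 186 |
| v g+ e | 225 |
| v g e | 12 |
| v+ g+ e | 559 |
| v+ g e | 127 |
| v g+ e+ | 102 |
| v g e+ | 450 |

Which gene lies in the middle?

e

The two most frequent reciprocal classes, v g e+ and v+ g+ e, are the parental types, so the F1 was v g e+ / v+ g+ e.
The two rarest classes, v g e and v+ g+ e+, are the double crossovers. Comparing them with the parentals, only the e allele has switched, so e is the middle locus and the order is g – e – v.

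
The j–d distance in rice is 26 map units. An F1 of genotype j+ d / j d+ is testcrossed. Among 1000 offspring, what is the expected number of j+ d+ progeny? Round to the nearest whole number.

A map distance of 26 map units corresponds to a recombination frequency of 0.260.
The F1 is j+ d / j d+, so j+ d+ is a recombinant gamete class with expected frequency r/2 = 0.260/2 = 0.1300.
Expected number = 0.1300 × 1000 = 130.00 ≈ 130.

130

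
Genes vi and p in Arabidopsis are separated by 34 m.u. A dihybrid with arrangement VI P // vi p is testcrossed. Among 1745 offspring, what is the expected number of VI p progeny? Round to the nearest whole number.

A map distance of 34 m.u. corresponds to a recombination frequency of 0.340.
The F1 is VI P / vi p, so VI p is a recombinant gamete class with expected frequency r/2 = 0.340/2 = 0.1700.
Expected number = 0.1700 × 1745 = 296.65 ≈ 297.

297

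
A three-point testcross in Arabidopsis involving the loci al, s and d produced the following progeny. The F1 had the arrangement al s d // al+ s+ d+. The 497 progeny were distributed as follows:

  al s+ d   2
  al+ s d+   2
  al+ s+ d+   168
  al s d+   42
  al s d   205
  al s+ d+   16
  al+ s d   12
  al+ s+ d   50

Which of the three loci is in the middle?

The two rarest classes, al s+ d and al+ s d+, are the double crossovers. Comparing them with the parentals, only the s allele has switched, so s is the middle locus and the order is d – s – al.

s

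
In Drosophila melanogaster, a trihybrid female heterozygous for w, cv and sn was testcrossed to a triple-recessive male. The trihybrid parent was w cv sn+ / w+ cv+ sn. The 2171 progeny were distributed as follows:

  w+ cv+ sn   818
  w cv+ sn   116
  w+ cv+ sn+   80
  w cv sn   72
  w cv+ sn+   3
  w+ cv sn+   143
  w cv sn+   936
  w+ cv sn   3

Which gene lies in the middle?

cv

The two rarest classes, w cv+ sn+ and w+ cv sn, are the double crossovers. Comparing them with the parentals, only the cv allele has switched, so cv is the middle locus and the order is sn – cv – w.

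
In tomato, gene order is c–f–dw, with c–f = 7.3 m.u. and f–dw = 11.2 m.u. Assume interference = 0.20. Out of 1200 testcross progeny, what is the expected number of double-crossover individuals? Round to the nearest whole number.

8

Map distances give recombination frequencies of 0.073 and 0.112 for the two intervals.
With interference 0.20 (so coincidence = 0.80), expected double-crossover frequency = 0.073 × 0.112 × 0.80 = 0.00654.
Expected number = 0.00654 × 1200 = 7.85 ≈ 8.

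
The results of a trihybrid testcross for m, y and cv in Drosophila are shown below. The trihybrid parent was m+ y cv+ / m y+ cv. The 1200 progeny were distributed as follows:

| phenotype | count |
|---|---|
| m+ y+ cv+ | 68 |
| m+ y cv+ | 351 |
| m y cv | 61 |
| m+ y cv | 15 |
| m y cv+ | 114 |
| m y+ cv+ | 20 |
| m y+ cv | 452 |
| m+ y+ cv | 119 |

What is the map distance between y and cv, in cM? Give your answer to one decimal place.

The two rarest classes, m+ y cv and m y+ cv+, are the double crossovers. Comparing them with the parentals, only the cv allele has switched, so cv is the middle locus and the order is m – cv – y.
Crossovers in the cv–y interval produce the single-crossover classes m+ y+ cv+ and m y cv (68 + 61 = 129) plus the double crossovers (35).
RF(cv–y) = (129 + 35) / 1200 = 164/1200 = 0.1367 → 13.7 cM.

13.7 cM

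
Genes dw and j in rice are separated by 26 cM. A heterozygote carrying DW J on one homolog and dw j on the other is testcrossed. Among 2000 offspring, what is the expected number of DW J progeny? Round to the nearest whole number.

A map distance of 26 cM corresponds to a recombination frequency of 0.260.
The F1 is DW J / dw j, so DW J is a parental gamete class with expected frequency (1 − r)/2 = 0.740/2 = 0.3700.
Expected number = 0.3700 × 2000 = 740.00 ≈ 740.

740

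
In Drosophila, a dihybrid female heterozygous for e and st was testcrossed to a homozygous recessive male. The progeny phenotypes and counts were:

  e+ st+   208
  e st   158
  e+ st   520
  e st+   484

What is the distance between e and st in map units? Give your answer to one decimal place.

The two most frequent classes, e+ st (520) and e st+ (484), are the parental types, so the F1 was e+ st / e st+.
The recombinant classes are e+ st+ and e st: 208 + 158 = 366.
Recombination frequency = 366/1370 = 0.2672 ≈ 26.7%, i.e. 26.7 map units.

26.7 map units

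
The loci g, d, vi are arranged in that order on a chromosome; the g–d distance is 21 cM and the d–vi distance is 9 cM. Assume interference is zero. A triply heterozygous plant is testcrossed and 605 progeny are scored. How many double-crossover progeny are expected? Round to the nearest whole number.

11

Map distances give recombination frequencies of 0.210 and 0.090 for the two intervals.
With no interference, expected double-crossover frequency = 0.210 × 0.090 = 0.01890.
Expected number = 0.01890 × 605 = 11.43 ≈ 11.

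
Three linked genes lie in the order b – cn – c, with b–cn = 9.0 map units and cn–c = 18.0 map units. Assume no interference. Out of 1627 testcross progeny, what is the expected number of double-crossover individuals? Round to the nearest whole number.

Map distances give recombination frequencies of 0.090 and 0.180 for the two intervals.
With no interference, expected double-crossover frequency = 0.090 × 0.180 = 0.01620.
Expected number = 0.01620 × 1627 = 26.36 ≈ 26.

26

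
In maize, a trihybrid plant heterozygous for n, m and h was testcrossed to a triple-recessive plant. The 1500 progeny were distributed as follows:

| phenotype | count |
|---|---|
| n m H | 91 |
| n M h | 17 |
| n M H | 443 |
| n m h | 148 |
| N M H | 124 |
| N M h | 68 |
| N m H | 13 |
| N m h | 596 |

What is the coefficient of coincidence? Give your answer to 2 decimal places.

The two most frequent reciprocal classes, n M H and N m h, are the parental types, so the F1 was n M H / N m h.
The two rarest classes, n M h and N m H, are the double crossovers. Comparing them with the parentals, only the h allele has switched, so h is the middle locus and the order is n – h – m.
n–h: (272 + 30)/1500 = 0.2013; h–m: (159 + 30)/1500 = 0.1260.
Expected DCO frequency = 0.2013 × 0.1260 ≈ 0.02536; observed = 30/1500 ≈ 0.02000.
Coefficient of coincidence = 0.02000/0.02536 ≈ 0.79.

0.79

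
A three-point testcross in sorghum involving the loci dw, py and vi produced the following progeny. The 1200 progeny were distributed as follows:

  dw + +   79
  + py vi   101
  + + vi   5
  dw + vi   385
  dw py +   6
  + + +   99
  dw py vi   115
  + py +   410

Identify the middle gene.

The two most frequent reciprocal classes, + py + and dw + vi, are the parental types, so the F1 was + py + / dw + vi.
The two rarest classes, dw py + and + + vi, are the double crossovers. Comparing them with the parentals, only the dw allele has switched, so dw is the middle locus and the order is py – dw – vi.

dw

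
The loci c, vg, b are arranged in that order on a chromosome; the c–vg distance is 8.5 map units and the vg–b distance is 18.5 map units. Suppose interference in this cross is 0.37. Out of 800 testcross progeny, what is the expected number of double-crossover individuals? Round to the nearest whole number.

Map distances give recombination frequencies of 0.085 and 0.185 for the two intervals.
With interference 0.37 (so coincidence = 0.63), expected double-crossover frequency = 0.085 × 0.185 × 0.63 = 0.00991.
Expected number = 0.00991 × 800 = 7.93 ≈ 8.

8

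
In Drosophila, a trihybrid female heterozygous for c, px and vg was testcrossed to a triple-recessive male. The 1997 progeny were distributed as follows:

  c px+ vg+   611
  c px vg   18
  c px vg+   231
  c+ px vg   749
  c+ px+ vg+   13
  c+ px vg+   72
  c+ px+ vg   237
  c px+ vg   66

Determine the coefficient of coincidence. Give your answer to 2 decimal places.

0.73

The two most frequent reciprocal classes, c+ px vg and c px+ vg+, are the parental types, so the F1 was c+ px vg / c px+ vg+.
The two rarest classes, c px vg and c+ px+ vg+, are the double crossovers. Comparing them with the parentals, only the c allele has switched, so c is the middle locus and the order is vg – c – px.
vg–c: (138 + 31)/1997 = 0.0846; c–px: (468 + 31)/1997 = 0.2499.
Expected DCO frequency = 0.0846 × 0.2499 ≈ 0.02114; observed = 31/1997 ≈ 0.01552.
Coefficient of coincidence = 0.01552/0.02114 ≈ 0.73.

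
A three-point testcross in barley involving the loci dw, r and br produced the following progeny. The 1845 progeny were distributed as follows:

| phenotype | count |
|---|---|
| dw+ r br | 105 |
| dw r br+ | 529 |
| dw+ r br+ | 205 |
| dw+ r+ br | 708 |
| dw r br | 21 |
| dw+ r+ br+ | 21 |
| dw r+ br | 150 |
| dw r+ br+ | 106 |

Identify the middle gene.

br

The two most frequent reciprocal classes, dw r br+ and dw+ r+ br, are the parental types, so the F1 was dw r br+ / dw+ r+ br.
The two rarest classes, dw r br and dw+ r+ br+, are the double crossovers. Comparing them with the parentals, only the br allele has switched, so br is the middle locus and the order is dw – br – r.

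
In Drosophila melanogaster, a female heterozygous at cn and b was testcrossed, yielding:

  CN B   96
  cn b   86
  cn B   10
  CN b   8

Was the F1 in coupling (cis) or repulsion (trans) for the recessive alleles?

The two most frequent classes are CN B (96) and cn b (86); these are the parental (non-recombinant) types.
So the F1 carried CN B on one chromosome and cn b on the other — the recessive alleles are on the same chromosome (cis / coupling).

cis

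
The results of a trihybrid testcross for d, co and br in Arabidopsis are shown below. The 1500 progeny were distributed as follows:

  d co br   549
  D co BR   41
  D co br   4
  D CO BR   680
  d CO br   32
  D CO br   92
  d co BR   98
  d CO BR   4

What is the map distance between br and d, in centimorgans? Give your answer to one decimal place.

13.2 centimorgans

The two most frequent reciprocal classes, D CO BR and d co br, are the parental types, so the F1 was D CO BR / d co br.
The two rarest classes, d CO BR and D co br, are the double crossovers. Comparing them with the parentals, only the d allele has switched, so d is the middle locus and the order is co – d – br.
Crossovers in the d–br interval produce the single-crossover classes D CO br and d co BR (92 + 98 = 190) plus the double crossovers (8).
RF(d–br) = (190 + 8) / 1500 = 198/1500 = 0.1320 → 13.2 centimorgans.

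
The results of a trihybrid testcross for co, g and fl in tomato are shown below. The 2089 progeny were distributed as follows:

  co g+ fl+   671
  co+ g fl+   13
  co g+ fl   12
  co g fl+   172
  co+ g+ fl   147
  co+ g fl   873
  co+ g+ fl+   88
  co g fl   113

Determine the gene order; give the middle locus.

The two most frequent reciprocal classes, co g+ fl+ and co+ g fl, are the parental types, so the F1 was co g+ fl+ / co+ g fl.
The two rarest classes, co g+ fl and co+ g fl+, are the double crossovers. Comparing them with the parentals, only the fl allele has switched, so fl is the middle locus and the order is g – fl – co.

fl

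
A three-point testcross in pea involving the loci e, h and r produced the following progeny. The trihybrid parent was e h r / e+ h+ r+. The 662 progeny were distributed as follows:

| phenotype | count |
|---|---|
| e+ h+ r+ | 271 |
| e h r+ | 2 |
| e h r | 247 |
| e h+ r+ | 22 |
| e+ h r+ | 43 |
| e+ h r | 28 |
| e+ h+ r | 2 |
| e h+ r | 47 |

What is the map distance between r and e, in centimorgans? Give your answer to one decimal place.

8.2 centimorgans

The two rarest classes, e h r+ and e+ h+ r, are the double crossovers. Comparing them with the parentals, only the r allele has switched, so r is the middle locus and the order is e – r – h.
Crossovers in the e–r interval produce the single-crossover classes e+ h r and e h+ r+ (28 + 22 = 50) plus the double crossovers (4).
RF(e–r) = (50 + 4) / 662 = 54/662 = 0.0816 → 8.2 centimorgans.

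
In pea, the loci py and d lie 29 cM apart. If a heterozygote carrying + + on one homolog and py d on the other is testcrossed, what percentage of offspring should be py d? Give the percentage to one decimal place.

35.5%

A map distance of 29 cM corresponds to a recombination frequency of 0.290.
The F1 is + + / py d, so py d is a parental gamete class with expected frequency (1 − r)/2 = 0.710/2 = 0.3550.
That is 0.3550 = 35.5% of the progeny.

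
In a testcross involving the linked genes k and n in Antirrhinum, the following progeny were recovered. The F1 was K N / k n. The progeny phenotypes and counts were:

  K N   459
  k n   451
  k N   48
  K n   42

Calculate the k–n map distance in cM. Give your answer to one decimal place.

9.0 cM

The recombinant classes are K n and k N: 42 + 48 = 90.
Recombination frequency = 90/1000 = 0.0900 ≈ 9.0%, i.e. 9.0 cM.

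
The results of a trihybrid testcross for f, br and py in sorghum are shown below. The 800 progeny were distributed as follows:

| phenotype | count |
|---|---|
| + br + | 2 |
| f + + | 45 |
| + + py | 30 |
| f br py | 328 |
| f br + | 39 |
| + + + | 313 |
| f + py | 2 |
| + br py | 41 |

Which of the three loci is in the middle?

br

The two most frequent reciprocal classes, + + + and f br py, are the parental types, so the F1 was + + + / f br py.
The two rarest classes, + br + and f + py, are the double crossovers. Comparing them with the parentals, only the br allele has switched, so br is the middle locus and the order is py – br – f.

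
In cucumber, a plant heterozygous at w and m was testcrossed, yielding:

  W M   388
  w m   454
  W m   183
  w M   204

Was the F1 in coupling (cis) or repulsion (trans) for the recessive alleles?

The two most frequent classes are W M (388) and w m (454); these are the parental (non-recombinant) types.
So the F1 carried W M on one chromosome and w m on the other — the recessive alleles are on the same chromosome (cis / coupling).

cis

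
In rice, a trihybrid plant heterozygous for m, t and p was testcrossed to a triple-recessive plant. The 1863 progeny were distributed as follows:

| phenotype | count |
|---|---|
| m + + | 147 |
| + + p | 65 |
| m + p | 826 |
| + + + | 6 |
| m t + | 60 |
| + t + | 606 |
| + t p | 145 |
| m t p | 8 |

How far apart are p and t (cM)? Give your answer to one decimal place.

16.4 cM

The two most frequent reciprocal classes, + t + and m + p, are the parental types, so the F1 was + t + / m + p.
The two rarest classes, + + + and m t p, are the double crossovers. Comparing them with the parentals, only the t allele has switched, so t is the middle locus and the order is m – t – p.
Crossovers in the t–p interval produce the single-crossover classes + t p and m + + (145 + 147 = 292) plus the double crossovers (14).
RF(t–p) = (292 + 14) / 1863 = 306/1863 = 0.1643 → 16.4 cM.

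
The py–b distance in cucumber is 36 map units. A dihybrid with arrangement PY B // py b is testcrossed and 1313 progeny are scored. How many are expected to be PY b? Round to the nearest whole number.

A map distance of 36 map units corresponds to a recombination frequency of 0.360.
The F1 is PY B / py b, so PY b is a recombinant gamete class with expected frequency r/2 = 0.360/2 = 0.1800.
Expected number = 0.1800 × 1313 = 236.34 ≈ 236.

236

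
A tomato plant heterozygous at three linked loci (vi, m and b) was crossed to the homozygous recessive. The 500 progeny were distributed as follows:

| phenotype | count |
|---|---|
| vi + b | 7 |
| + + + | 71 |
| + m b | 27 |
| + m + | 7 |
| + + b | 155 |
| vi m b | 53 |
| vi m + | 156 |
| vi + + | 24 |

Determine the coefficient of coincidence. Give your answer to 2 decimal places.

The two most frequent reciprocal classes, + + b and vi m +, are the parental types, so the F1 was + + b / vi m +.
The two rarest classes, vi + b and + m +, are the double crossovers. Comparing them with the parentals, only the vi allele has switched, so vi is the middle locus and the order is m – vi – b.
m–vi: (51 + 14)/500 = 0.1300; vi–b: (124 + 14)/500 = 0.2760.
Expected DCO frequency = 0.1300 × 0.2760 ≈ 0.03588; observed = 14/500 ≈ 0.02800.
Coefficient of coincidence = 0.02800/0.03588 ≈ 0.78.

0.78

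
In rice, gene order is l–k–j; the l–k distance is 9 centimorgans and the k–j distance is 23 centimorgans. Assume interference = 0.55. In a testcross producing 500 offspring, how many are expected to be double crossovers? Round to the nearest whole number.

Map distances give recombination frequencies of 0.090 and 0.230 for the two intervals.
With interference 0.55 (so coincidence = 0.45), expected double-crossover frequency = 0.090 × 0.230 × 0.45 = 0.00931.
Expected number = 0.00931 × 500 = 4.66 ≈ 5.

5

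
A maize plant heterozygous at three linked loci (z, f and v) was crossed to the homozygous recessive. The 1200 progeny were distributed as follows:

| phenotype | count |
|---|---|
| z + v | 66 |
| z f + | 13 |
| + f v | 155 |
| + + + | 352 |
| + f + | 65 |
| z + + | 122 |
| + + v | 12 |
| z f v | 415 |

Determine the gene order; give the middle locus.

v

The two most frequent reciprocal classes, + + + and z f v, are the parental types, so the F1 was + + + / z f v.
The two rarest classes, + + v and z f +, are the double crossovers. Comparing them with the parentals, only the v allele has switched, so v is the middle locus and the order is z – v – f.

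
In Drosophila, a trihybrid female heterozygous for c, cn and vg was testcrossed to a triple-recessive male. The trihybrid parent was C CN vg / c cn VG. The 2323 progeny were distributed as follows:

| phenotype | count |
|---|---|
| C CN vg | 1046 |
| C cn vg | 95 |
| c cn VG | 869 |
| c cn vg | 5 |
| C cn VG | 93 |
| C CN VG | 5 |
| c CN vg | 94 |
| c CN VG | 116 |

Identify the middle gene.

vg

The two rarest classes, C CN VG and c cn vg, are the double crossovers. Comparing them with the parentals, only the vg allele has switched, so vg is the middle locus and the order is c – vg – cn.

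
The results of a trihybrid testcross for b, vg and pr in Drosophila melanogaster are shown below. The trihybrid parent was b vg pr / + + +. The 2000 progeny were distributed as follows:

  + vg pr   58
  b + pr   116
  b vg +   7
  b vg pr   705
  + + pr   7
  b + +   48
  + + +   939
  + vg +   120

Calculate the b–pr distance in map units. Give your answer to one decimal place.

6.0 map units

The two rarest classes, b vg + and + + pr, are the double crossovers. Comparing them with the parentals, only the pr allele has switched, so pr is the middle locus and the order is vg – pr – b.
Crossovers in the pr–b interval produce the single-crossover classes + vg pr and b + + (58 + 48 = 106) plus the double crossovers (14).
RF(pr–b) = (106 + 14) / 2000 = 120/2000 = 0.0600 → 6.0 map units.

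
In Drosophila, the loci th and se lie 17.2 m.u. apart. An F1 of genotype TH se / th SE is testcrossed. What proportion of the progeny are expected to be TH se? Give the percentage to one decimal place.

A map distance of 17.2 m.u. corresponds to a recombination frequency of 0.172.
The F1 is TH se / th SE, so TH se is a parental gamete class with expected frequency (1 − r)/2 = 0.828/2 = 0.4140.
That is 0.4140 = 41.4% of the progeny.

41.4%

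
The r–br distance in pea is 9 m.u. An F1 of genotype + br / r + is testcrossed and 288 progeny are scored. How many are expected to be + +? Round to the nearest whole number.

13

A map distance of 9 m.u. corresponds to a recombination frequency of 0.090.
The F1 is + br / r +, so + + is a recombinant gamete class with expected frequency r/2 = 0.090/2 = 0.0450.
Expected number = 0.0450 × 288 = 12.96 ≈ 13.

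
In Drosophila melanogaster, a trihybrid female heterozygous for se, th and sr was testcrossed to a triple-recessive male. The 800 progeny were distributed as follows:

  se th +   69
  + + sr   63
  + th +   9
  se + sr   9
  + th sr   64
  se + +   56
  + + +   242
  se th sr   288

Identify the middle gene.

The two most frequent reciprocal classes, se th sr and + + +, are the parental types, so the F1 was se th sr / + + +.
The two rarest classes, se + sr and + th +, are the double crossovers. Comparing them with the parentals, only the th allele has switched, so th is the middle locus and the order is sr – th – se.

th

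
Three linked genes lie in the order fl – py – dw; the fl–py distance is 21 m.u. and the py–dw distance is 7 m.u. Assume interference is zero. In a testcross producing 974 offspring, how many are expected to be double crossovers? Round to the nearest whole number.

Map distances give recombination frequencies of 0.210 and 0.070 for the two intervals.
With no interference, expected double-crossover frequency = 0.210 × 0.070 = 0.01470.
Expected number = 0.01470 × 974 = 14.32 ≈ 14.

14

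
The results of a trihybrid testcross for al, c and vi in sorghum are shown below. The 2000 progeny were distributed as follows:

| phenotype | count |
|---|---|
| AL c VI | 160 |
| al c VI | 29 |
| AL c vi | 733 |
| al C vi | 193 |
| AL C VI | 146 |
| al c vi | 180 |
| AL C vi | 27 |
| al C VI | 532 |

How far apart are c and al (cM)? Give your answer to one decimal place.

19.1 cM

The two most frequent reciprocal classes, al C VI and AL c vi, are the parental types, so the F1 was al C VI / AL c vi.
The two rarest classes, al c VI and AL C vi, are the double crossovers. Comparing them with the parentals, only the c allele has switched, so c is the middle locus and the order is vi – c – al.
Crossovers in the c–al interval produce the single-crossover classes AL C VI and al c vi (146 + 180 = 326) plus the double crossovers (56).
RF(c–al) = (326 + 56) / 2000 = 382/2000 = 0.1910 → 19.1 cM.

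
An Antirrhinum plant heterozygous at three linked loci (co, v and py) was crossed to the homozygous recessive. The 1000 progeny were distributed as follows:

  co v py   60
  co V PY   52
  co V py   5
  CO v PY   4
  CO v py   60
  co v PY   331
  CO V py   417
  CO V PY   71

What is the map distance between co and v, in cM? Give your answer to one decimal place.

12.1 cM

The two most frequent reciprocal classes, co v PY and CO V py, are the parental types, so the F1 was co v PY / CO V py.
The two rarest classes, CO v PY and co V py, are the double crossovers. Comparing them with the parentals, only the co allele has switched, so co is the middle locus and the order is py – co – v.
Crossovers in the co–v interval produce the single-crossover classes co V PY and CO v py (52 + 60 = 112) plus the double crossovers (9).
RF(co–v) = (112 + 9) / 1000 = 121/1000 = 0.1210 → 12.1 cM.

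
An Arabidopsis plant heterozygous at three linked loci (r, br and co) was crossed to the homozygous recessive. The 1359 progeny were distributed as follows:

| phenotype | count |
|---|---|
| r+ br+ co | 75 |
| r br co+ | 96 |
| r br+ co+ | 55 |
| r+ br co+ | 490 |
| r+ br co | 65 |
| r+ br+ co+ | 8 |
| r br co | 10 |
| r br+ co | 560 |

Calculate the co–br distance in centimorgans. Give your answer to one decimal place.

The two most frequent reciprocal classes, r+ br co+ and r br+ co, are the parental types, so the F1 was r+ br co+ / r br+ co.
The two rarest classes, r+ br+ co+ and r br co, are the double crossovers. Comparing them with the parentals, only the br allele has switched, so br is the middle locus and the order is r – br – co.
Crossovers in the br–co interval produce the single-crossover classes r+ br co and r br+ co+ (65 + 55 = 120) plus the double crossovers (18).
RF(br–co) = (120 + 18) / 1359 = 138/1359 = 0.1015 → 10.2 centimorgans.

10.2 centimorgans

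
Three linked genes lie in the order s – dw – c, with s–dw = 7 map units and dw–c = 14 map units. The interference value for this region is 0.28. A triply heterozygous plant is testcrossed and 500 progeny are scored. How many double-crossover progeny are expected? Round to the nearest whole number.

Map distances give recombination frequencies of 0.070 and 0.140 for the two intervals.
With interference 0.28 (so coincidence = 0.72), expected double-crossover frequency = 0.070 × 0.140 × 0.72 = 0.00706.
Expected number = 0.00706 × 500 = 3.53 ≈ 4.

4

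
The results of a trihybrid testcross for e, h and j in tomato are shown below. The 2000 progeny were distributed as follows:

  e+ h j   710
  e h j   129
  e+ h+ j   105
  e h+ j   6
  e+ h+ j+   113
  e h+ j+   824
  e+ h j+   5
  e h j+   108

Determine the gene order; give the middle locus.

j

The two most frequent reciprocal classes, e h+ j+ and e+ h j, are the parental types, so the F1 was e h+ j+ / e+ h j.
The two rarest classes, e h+ j and e+ h j+, are the double crossovers. Comparing them with the parentals, only the j allele has switched, so j is the middle locus and the order is h – j – e.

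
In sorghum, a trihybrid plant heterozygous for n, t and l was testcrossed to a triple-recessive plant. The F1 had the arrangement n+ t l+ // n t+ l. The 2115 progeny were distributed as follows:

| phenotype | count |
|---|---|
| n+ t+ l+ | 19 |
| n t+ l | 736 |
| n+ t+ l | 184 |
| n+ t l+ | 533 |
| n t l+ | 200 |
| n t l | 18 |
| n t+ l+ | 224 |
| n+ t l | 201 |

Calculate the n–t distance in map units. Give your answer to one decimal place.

19.9 map units

The two rarest classes, n+ t+ l+ and n t l, are the double crossovers. Comparing them with the parentals, only the t allele has switched, so t is the middle locus and the order is n – t – l.
Crossovers in the n–t interval produce the single-crossover classes n t l+ and n+ t+ l (200 + 184 = 384) plus the double crossovers (37).
RF(n–t) = (384 + 37) / 2115 = 421/2115 = 0.1991 → 19.9 map units.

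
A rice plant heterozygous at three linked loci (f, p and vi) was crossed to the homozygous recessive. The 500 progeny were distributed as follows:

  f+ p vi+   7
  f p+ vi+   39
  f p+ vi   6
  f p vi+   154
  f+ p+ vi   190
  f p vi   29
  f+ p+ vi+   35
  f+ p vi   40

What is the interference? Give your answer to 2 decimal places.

0.08

The two most frequent reciprocal classes, f+ p+ vi and f p vi+, are the parental types, so the F1 was f+ p+ vi / f p vi+.
The two rarest classes, f p+ vi and f+ p vi+, are the double crossovers. Comparing them with the parentals, only the f allele has switched, so f is the middle locus and the order is p – f – vi.
p–f: (79 + 13)/500 = 0.1840; f–vi: (64 + 13)/500 = 0.1540.
Expected DCO frequency = 0.1840 × 0.1540 ≈ 0.02834; observed = 13/500 ≈ 0.02600.
Coefficient of coincidence = 0.02600/0.02834 ≈ 0.92; interference = 1 − 0.92 = 0.08.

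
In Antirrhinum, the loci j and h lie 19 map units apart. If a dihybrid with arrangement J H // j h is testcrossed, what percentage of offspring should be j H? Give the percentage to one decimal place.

A map distance of 19 map units corresponds to a recombination frequency of 0.190.
The F1 is J H / j h, so j H is a recombinant gamete class with expected frequency r/2 = 0.190/2 = 0.0950.
That is 0.0950 = 9.5% of the progeny.

9.5%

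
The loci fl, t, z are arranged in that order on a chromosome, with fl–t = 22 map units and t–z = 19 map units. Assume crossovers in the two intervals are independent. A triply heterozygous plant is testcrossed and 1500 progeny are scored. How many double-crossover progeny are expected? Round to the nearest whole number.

Map distances give recombination frequencies of 0.220 and 0.190 for the two intervals.
With no interference, expected double-crossover frequency = 0.220 × 0.190 = 0.04180.
Expected number = 0.04180 × 1500 = 62.70 ≈ 63.

63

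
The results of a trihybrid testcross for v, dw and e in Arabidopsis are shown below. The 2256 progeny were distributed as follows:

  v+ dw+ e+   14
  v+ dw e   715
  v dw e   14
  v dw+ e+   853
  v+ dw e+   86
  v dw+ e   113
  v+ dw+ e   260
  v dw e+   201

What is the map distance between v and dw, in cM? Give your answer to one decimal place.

The two most frequent reciprocal classes, v dw+ e+ and v+ dw e, are the parental types, so the F1 was v dw+ e+ / v+ dw e.
The two rarest classes, v+ dw+ e+ and v dw e, are the double crossovers. Comparing them with the parentals, only the v allele has switched, so v is the middle locus and the order is dw – v – e.
Crossovers in the dw–v interval produce the single-crossover classes v dw e+ and v+ dw+ e (201 + 260 = 461) plus the double crossovers (28).
RF(dw–v) = (461 + 28) / 2256 = 489/2256 = 0.2168 → 21.7 cM.

21.7 cM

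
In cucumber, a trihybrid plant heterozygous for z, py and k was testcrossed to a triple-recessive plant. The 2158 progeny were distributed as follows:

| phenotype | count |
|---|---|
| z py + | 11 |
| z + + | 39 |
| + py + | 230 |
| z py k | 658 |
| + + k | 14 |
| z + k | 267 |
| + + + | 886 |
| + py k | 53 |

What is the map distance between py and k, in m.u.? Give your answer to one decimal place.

24.2 m.u.

The two most frequent reciprocal classes, + + + and z py k, are the parental types, so the F1 was + + + / z py k.
The two rarest classes, + + k and z py +, are the double crossovers. Comparing them with the parentals, only the k allele has switched, so k is the middle locus and the order is z – k – py.
Crossovers in the k–py interval produce the single-crossover classes + py + and z + k (230 + 267 = 497) plus the double crossovers (25).
RF(k–py) = (497 + 25) / 2158 = 522/2158 = 0.2419 → 24.2 m.u.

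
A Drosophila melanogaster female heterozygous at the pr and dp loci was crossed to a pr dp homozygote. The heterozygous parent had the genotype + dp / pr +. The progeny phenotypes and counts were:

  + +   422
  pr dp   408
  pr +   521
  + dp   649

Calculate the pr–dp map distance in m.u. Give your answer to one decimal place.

41.5 m.u.

The recombinant classes are + + and pr dp: 422 + 408 = 830.
Recombination frequency = 830/2000 = 0.4150 ≈ 41.5%, i.e. 41.5 m.u.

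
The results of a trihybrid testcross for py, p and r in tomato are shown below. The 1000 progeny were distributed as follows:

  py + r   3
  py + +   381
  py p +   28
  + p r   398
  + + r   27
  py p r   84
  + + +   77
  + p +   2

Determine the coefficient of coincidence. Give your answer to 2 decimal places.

The two most frequent reciprocal classes, + p r and py + +, are the parental types, so the F1 was + p r / py + +.
The two rarest classes, + p + and py + r, are the double crossovers. Comparing them with the parentals, only the r allele has switched, so r is the middle locus and the order is p – r – py.
p–r: (55 + 5)/1000 = 0.0600; r–py: (161 + 5)/1000 = 0.1660.
Expected DCO frequency = 0.0600 × 0.1660 ≈ 0.00996; observed = 5/1000 ≈ 0.00500.
Coefficient of coincidence = 0.00500/0.00996 ≈ 0.50.

0.50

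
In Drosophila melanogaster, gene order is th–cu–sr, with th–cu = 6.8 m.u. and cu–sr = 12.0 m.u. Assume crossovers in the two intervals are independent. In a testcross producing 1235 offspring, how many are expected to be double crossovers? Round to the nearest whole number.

Map distances give recombination frequencies of 0.068 and 0.120 for the two intervals.
With no interference, expected double-crossover frequency = 0.068 × 0.120 = 0.00816.
Expected number = 0.00816 × 1235 = 10.08 ≈ 10.

10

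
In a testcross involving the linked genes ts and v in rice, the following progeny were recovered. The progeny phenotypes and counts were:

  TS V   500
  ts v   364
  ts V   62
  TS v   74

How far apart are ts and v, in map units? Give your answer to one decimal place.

13.6 map units

The two most frequent classes, TS V (500) and ts v (364), are the parental types, so the F1 was TS V / ts v.
The recombinant classes are TS v and ts V: 74 + 62 = 136.
Recombination frequency = 136/1000 = 0.1360 ≈ 13.6%, i.e. 13.6 map units.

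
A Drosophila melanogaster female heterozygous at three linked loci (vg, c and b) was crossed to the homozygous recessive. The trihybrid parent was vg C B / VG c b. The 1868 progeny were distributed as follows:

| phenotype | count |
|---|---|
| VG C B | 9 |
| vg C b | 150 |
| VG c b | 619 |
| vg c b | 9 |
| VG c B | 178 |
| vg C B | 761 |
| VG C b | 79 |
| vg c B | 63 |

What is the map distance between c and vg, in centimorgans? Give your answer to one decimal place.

The two rarest classes, VG C B and vg c b, are the double crossovers. Comparing them with the parentals, only the vg allele has switched, so vg is the middle locus and the order is c – vg – b.
Crossovers in the c–vg interval produce the single-crossover classes vg c B and VG C b (63 + 79 = 142) plus the double crossovers (18).
RF(c–vg) = (142 + 18) / 1868 = 160/1868 = 0.0857 → 8.6 centimorgans.

8.6 centimorgans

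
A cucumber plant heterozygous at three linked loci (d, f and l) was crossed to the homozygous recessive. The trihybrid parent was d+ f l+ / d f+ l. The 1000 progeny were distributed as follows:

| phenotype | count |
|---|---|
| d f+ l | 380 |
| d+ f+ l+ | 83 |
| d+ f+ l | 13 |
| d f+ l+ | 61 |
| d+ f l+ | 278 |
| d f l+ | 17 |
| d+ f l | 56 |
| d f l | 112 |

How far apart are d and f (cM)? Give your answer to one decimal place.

22.5 cM

The two rarest classes, d f l+ and d+ f+ l, are the double crossovers. Comparing them with the parentals, only the d allele has switched, so d is the middle locus and the order is l – d – f.
Crossovers in the d–f interval produce the single-crossover classes d+ f+ l+ and d f l (83 + 112 = 195) plus the double crossovers (30).
RF(d–f) = (195 + 30) / 1000 = 225/1000 = 0.2250 → 22.5 cM.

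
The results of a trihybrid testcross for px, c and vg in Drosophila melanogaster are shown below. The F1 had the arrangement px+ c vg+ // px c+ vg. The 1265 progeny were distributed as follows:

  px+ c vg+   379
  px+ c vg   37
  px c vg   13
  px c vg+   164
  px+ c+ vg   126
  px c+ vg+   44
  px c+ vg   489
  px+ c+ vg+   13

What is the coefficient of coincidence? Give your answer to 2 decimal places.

The two rarest classes, px+ c+ vg+ and px c vg, are the double crossovers. Comparing them with the parentals, only the c allele has switched, so c is the middle locus and the order is px – c – vg.
px–c: (290 + 26)/1265 = 0.2498; c–vg: (81 + 26)/1265 = 0.0846.
Expected DCO frequency = 0.2498 × 0.0846 ≈ 0.02113; observed = 26/1265 ≈ 0.02055.
Coefficient of coincidence = 0.02055/0.02113 ≈ 0.97.

0.97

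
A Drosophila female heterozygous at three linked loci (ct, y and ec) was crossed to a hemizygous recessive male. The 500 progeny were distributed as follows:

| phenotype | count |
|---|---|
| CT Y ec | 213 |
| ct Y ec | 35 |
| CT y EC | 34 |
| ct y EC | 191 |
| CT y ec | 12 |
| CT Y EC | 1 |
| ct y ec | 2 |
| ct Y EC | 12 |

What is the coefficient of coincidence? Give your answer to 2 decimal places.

0.77

The two most frequent reciprocal classes, CT Y ec and ct y EC, are the parental types, so the F1 was CT Y ec / ct y EC.
The two rarest classes, CT Y EC and ct y ec, are the double crossovers. Comparing them with the parentals, only the ec allele has switched, so ec is the middle locus and the order is ct – ec – y.
ct–ec: (69 + 3)/500 = 0.1440; ec–y: (24 + 3)/500 = 0.0540.
Expected DCO frequency = 0.1440 × 0.0540 ≈ 0.00778; observed = 3/500 ≈ 0.00600.
Coefficient of coincidence = 0.00600/0.00778 ≈ 0.77.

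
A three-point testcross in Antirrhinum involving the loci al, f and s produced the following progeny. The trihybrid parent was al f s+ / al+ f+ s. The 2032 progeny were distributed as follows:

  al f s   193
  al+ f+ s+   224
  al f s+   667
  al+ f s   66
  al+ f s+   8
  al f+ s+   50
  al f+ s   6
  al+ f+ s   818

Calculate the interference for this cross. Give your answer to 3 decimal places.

0.492

The two rarest classes, al+ f s+ and al f+ s, are the double crossovers. Comparing them with the parentals, only the al allele has switched, so al is the middle locus and the order is s – al – f.
s–al: (417 + 14)/2032 = 0.2121; al–f: (116 + 14)/2032 = 0.0640.
Expected DCO frequency = 0.2121 × 0.0640 ≈ 0.01357; observed = 14/2032 ≈ 0.00689.
Coefficient of coincidence = 0.00689/0.01357 ≈ 0.508; interference = 1 − 0.508 = 0.492.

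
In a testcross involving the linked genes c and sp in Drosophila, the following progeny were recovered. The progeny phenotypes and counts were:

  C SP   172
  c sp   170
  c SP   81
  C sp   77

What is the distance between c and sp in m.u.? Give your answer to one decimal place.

The two most frequent classes, C SP (172) and c sp (170), are the parental types, so the F1 was C SP / c sp.
The recombinant classes are C sp and c SP: 77 + 81 = 158.
Recombination frequency = 158/500 = 0.3160 ≈ 31.6%, i.e. 31.6 m.u.

31.6 m.u.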